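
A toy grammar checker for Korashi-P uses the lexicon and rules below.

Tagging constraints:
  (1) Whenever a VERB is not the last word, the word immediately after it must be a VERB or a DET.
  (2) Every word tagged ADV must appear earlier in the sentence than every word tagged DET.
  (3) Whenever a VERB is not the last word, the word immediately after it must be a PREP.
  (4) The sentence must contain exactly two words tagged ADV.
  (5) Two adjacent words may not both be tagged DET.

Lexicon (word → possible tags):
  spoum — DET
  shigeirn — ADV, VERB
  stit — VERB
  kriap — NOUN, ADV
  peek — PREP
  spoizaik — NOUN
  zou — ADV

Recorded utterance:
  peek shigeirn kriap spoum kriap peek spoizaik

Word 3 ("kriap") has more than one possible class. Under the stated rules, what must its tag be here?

ADV

Candidates per position — 1:peek {PREP}; 2:shigeirn {ADV,VERB}; 3:kriap {NOUN,ADV}; 4:spoum {DET}; 5:kriap {NOUN,ADV}; 6:peek {PREP}; 7:spoizaik {NOUN}.
If word 2 were VERB, no tagging could satisfy rule 1; so word 2 is ADV.
If word 5 were ADV, no tagging could satisfy rule 2; so word 5 is NOUN.
If word 3 were NOUN, no tagging could satisfy rule 4; so word 3 is ADV.
The unique satisfying tagging is: PREP ADV ADV DET NOUN PREP NOUN.
Verifying each rule — rule 1 ✓; rule 2 ✓; rule 3 ✓; rule 4 ✓; rule 5 ✓.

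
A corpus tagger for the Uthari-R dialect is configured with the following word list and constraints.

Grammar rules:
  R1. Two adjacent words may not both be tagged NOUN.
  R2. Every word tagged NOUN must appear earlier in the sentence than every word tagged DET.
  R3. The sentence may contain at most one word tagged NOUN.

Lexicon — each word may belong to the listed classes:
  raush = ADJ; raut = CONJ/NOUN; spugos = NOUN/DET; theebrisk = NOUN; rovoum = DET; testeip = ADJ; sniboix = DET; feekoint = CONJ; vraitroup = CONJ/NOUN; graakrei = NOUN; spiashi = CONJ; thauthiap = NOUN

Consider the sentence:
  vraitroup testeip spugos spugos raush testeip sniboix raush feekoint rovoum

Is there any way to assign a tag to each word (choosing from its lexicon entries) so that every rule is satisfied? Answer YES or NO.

YES

Candidates per position — 1:vraitroup {CONJ,NOUN}; 2:testeip {ADJ}; 3:spugos {NOUN,DET}; 4:spugos {NOUN,DET}; 5:raush {ADJ}; 6:testeip {ADJ}; 7:sniboix {DET}; 8:raush {ADJ}; 9:feekoint {CONJ}; 10:rovoum {DET}.
One satisfying assignment: NOUN ADJ DET DET ADJ ADJ DET ADJ CONJ DET.
Verifying each rule — rule 1 holds; rule 2 holds; rule 3 holds.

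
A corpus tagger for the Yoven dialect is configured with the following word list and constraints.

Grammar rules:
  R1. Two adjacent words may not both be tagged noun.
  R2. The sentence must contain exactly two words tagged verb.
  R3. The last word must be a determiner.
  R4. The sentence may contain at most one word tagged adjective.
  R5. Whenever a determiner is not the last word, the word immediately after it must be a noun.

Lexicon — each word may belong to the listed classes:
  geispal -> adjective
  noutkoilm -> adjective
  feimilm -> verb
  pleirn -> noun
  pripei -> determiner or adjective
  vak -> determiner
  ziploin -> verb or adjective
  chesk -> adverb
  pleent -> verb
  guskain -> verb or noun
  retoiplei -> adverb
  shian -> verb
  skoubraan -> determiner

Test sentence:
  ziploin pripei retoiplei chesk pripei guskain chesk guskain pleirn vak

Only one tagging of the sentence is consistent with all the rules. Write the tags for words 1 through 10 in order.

Candidates per position — 1:ziploin {verb,adjective}; 2:pripei {determiner,adjective}; 3:retoiplei {adverb}; 4:chesk {adverb}; 5:pripei {determiner,adjective}; 6:guskain {verb,noun}; 7:chesk {adverb}; 8:guskain {verb,noun}; 9:pleirn {noun}; 10:vak {determiner}.
At position 2, choosing determiner makes rule 5 impossible to satisfy; hence adjective.
At position 5, choosing adjective makes rule 4 impossible to satisfy; hence determiner.
At position 6, choosing verb makes rule 5 impossible to satisfy; hence noun.
At position 8, choosing noun makes rule 1 impossible to satisfy; hence verb.
At position 1, choosing adjective makes rule 2 impossible to satisfy; hence verb.
The only consistent sequence is: verb adjective adverb adverb determiner noun adverb verb noun determiner.
Checking: rule 1 ✓; rule 2 ✓; rule 3 ✓; rule 4 ✓; rule 5 ✓.

verb adjective adverb adverb determiner noun adverb verb noun determiner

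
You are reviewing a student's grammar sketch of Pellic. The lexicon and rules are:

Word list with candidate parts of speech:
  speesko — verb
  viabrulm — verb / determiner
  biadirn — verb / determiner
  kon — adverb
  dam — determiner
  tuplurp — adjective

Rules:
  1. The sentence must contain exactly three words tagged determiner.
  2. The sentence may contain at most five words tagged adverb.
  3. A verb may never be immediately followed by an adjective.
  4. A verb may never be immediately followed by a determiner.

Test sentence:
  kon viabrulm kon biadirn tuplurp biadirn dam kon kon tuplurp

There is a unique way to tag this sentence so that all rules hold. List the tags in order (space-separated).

adverb verb adverb determiner adjective determiner determiner adverb adverb adjective

Candidates per position — 1:kon {adverb}; 2:viabrulm {verb,determiner}; 3:kon {adverb}; 4:biadirn {verb,determiner}; 5:tuplurp {adjective}; 6:biadirn {verb,determiner}; 7:dam {determiner}; 8:kon {adverb}; 9:kon {adverb}; 10:tuplurp {adjective}.
Position 4: tagging it verb would leave rule 3 unsatisfiable, so it must be determiner.
Position 6: tagging it verb would leave rule 4 unsatisfiable, so it must be determiner.
Position 2: tagging it determiner would leave rule 1 unsatisfiable, so it must be verb.
So the tagging must be: adverb verb adverb determiner adjective determiner determiner adverb adverb adjective.
Verifying each rule — rule 1 holds; rule 2 holds; rule 3 holds; rule 4 holds.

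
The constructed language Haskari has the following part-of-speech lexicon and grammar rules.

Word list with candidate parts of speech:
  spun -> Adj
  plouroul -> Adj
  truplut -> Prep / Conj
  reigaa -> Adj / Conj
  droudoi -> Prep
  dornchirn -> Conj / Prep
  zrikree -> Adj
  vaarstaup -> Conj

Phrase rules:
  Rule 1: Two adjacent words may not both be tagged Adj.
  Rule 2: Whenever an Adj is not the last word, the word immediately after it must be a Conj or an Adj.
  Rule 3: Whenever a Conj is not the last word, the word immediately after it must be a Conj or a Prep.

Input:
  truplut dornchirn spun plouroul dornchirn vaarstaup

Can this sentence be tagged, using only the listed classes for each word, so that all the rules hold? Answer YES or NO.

Candidates per position — 1:truplut {Prep,Conj}; 2:dornchirn {Conj,Prep}; 3:spun {Adj}; 4:plouroul {Adj}; 5:dornchirn {Conj,Prep}; 6:vaarstaup {Conj}.
Rule 1 cannot be satisfied by any choice of tags from the lexicon.
So there is no consistent tagging.

NO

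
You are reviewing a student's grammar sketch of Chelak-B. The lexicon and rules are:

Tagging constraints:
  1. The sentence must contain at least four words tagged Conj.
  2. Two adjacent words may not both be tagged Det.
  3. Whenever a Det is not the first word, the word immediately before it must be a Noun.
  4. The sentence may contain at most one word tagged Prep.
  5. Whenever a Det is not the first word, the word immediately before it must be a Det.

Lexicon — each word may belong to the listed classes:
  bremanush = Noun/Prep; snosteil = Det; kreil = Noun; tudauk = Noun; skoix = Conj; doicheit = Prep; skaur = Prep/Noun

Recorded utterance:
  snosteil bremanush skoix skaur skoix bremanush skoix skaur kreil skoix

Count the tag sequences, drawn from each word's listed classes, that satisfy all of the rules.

Candidates per position — 1:snosteil {Det}; 2:bremanush {Noun,Prep}; 3:skoix {Conj}; 4:skaur {Prep,Noun}; 5:skoix {Conj}; 6:bremanush {Noun,Prep}; 7:skoix {Conj}; 8:skaur {Prep,Noun}; 9:kreil {Noun}; 10:skoix {Conj}.
There are 16 candidate sequences in total.
The sequences that satisfy every rule: Det Noun Conj Prep Conj Noun Conj Noun Noun Conj; Det Noun Conj Noun Conj Noun Conj Prep Noun Conj; Det Noun Conj Noun Conj Noun Conj Noun Noun Conj; Det Noun Conj Noun Conj Prep Conj Noun Noun Conj; Det Prep Conj Noun Conj Noun Conj Noun Noun Conj.
Count = 5.

5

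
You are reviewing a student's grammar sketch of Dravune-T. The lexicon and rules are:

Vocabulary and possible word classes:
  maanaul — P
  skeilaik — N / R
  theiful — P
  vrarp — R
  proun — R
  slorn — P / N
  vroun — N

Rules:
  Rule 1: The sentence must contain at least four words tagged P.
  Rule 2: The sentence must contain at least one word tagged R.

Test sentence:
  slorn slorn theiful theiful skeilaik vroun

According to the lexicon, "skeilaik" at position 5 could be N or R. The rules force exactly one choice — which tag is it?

R

Candidates per position — 1:slorn {P,N}; 2:slorn {P,N}; 3:theiful {P}; 4:theiful {P}; 5:skeilaik {N,R}; 6:vroun {N}.
Position 1: N is ruled out by rule 1; that leaves P.
Position 2: N is ruled out by rule 1; that leaves P.
Position 5: N is ruled out by rule 2; that leaves R.
The only consistent sequence is: P P P P R N.
Check: rule 1 ✓; rule 2 ✓.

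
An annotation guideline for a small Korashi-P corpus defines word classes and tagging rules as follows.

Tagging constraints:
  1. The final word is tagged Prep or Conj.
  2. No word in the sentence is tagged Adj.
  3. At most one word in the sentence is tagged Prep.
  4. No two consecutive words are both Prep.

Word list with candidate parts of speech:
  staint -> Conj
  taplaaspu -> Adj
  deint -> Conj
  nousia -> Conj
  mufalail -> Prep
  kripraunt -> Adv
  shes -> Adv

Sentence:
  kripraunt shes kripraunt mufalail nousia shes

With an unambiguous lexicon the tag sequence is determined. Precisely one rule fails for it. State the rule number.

1

Fixed tagging: Adv Adv Adv Prep Conj Adv.
Rule check: R1 fails, R2 ok, R3 ok, R4 ok.
Only rule 1 fails.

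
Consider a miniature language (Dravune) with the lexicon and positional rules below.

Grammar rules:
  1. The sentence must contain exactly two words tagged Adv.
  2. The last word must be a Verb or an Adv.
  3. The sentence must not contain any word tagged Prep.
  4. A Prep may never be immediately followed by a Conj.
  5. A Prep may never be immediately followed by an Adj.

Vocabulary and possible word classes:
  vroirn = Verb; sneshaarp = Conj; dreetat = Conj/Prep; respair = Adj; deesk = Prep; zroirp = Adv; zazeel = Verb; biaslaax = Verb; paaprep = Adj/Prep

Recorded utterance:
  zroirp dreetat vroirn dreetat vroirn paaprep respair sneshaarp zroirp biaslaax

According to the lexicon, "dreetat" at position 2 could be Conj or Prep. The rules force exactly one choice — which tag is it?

Conj

Candidates per position — 1:zroirp {Adv}; 2:dreetat {Conj,Prep}; 3:vroirn {Verb}; 4:dreetat {Conj,Prep}; 5:vroirn {Verb}; 6:paaprep {Adj,Prep}; 7:respair {Adj}; 8:sneshaarp {Conj}; 9:zroirp {Adv}; 10:biaslaax {Verb}.
If word 2 were Prep, no tagging could satisfy rule 3; so word 2 is Conj.
If word 4 were Prep, no tagging could satisfy rule 3; so word 4 is Conj.
If word 6 were Prep, no tagging could satisfy rule 3; so word 6 is Adj.
That leaves exactly one tagging: Adv Conj Verb Conj Verb Adj Adj Conj Adv Verb.
Rule-by-rule: rule 1 satisfied; rule 2 satisfied; rule 3 satisfied; rule 4 satisfied; rule 5 satisfied.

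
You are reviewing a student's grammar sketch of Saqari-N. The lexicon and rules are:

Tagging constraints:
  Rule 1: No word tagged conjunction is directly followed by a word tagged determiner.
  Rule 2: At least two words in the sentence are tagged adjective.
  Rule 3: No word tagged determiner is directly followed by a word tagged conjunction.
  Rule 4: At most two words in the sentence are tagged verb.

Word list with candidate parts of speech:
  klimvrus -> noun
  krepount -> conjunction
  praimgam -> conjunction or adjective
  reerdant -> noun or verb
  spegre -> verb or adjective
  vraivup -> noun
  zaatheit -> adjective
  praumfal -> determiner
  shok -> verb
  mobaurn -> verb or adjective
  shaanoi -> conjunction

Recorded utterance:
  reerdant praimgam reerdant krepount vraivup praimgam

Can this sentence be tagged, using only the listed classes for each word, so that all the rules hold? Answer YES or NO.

YES

Candidates per position — 1:reerdant {noun,verb}; 2:praimgam {conjunction,adjective}; 3:reerdant {noun,verb}; 4:krepount {conjunction}; 5:vraivup {noun}; 6:praimgam {conjunction,adjective}.
One satisfying assignment: noun adjective noun conjunction noun adjective.
Rule-by-rule: rule 1 ok; rule 2 ok; rule 3 ok; rule 4 ok.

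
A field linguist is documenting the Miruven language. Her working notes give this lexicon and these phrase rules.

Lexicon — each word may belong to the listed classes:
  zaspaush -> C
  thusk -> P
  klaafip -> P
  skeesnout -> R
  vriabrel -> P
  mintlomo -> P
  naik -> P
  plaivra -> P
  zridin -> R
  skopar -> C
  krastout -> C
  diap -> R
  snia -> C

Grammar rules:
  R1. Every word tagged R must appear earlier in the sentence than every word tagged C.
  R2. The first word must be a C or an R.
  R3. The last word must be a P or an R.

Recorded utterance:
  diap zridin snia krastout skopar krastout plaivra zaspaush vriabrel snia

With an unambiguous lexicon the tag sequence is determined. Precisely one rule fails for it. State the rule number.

Fixed tagging: R R C C C C P C P C.
Rule check: R1 ✓, R2 ✓, R3 ✗.
Only rule 3 fails.

3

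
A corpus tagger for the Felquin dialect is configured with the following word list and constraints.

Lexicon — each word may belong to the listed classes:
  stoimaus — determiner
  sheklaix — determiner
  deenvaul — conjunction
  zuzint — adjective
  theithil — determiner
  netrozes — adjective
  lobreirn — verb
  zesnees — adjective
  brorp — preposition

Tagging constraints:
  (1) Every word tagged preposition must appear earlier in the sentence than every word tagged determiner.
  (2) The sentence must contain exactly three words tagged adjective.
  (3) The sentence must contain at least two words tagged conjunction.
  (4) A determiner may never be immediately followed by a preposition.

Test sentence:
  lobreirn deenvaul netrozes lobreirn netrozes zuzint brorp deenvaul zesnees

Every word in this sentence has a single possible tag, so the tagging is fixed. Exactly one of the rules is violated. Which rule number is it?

2

Fixed tagging: verb conjunction adjective verb adjective adjective preposition conjunction adjective.
Applying the rules: R1 ✓, R2 ✗, R3 ✓, R4 ✓.
Only rule 2 fails.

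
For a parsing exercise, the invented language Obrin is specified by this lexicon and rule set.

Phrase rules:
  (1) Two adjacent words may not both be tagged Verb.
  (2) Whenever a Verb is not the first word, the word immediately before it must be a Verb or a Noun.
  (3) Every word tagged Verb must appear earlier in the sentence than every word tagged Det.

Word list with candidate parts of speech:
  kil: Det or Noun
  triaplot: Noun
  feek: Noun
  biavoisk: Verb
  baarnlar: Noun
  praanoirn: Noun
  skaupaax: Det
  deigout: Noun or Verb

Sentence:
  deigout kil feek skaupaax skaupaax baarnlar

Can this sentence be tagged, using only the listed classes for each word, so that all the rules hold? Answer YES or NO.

YES

Candidates per position — 1:deigout {Noun,Verb}; 2:kil {Det,Noun}; 3:feek {Noun}; 4:skaupaax {Det}; 5:skaupaax {Det}; 6:baarnlar {Noun}.
One satisfying assignment: Noun Det Noun Det Det Noun.
Verifying each rule — rule 1 satisfied; rule 2 satisfied; rule 3 satisfied.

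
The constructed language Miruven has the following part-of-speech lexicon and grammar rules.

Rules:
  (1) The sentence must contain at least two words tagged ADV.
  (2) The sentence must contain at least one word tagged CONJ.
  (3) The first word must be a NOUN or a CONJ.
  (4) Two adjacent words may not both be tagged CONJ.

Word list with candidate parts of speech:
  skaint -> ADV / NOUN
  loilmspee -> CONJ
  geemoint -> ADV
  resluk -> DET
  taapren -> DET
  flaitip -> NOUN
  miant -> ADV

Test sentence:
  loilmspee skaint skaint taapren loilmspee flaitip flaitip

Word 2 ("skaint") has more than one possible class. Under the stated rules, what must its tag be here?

Candidates per position — 1:loilmspee {CONJ}; 2:skaint {ADV,NOUN}; 3:skaint {ADV,NOUN}; 4:taapren {DET}; 5:loilmspee {CONJ}; 6:flaitip {NOUN}; 7:flaitip {NOUN}.
Position 2: tagging it NOUN would leave rule 1 unsatisfiable, so it must be ADV.
Position 3: tagging it NOUN would leave rule 1 unsatisfiable, so it must be ADV.
That leaves exactly one tagging: CONJ ADV ADV DET CONJ NOUN NOUN.
Rule-by-rule: rule 1 holds; rule 2 holds; rule 3 holds; rule 4 holds.

ADV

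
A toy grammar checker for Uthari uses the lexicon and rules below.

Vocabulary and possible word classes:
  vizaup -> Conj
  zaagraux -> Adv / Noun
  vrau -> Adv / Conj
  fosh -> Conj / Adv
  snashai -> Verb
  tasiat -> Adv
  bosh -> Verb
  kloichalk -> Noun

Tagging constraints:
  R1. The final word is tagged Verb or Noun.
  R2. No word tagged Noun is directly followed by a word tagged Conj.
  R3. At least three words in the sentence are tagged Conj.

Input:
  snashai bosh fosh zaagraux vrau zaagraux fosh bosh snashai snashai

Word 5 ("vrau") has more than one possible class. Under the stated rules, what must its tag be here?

Candidates per position — 1:snashai {Verb}; 2:bosh {Verb}; 3:fosh {Conj,Adv}; 4:zaagraux {Adv,Noun}; 5:vrau {Adv,Conj}; 6:zaagraux {Adv,Noun}; 7:fosh {Conj,Adv}; 8:bosh {Verb}; 9:snashai {Verb}; 10:snashai {Verb}.
At position 3, choosing Adv makes rule 3 impossible to satisfy; hence Conj.
At position 5, choosing Adv makes rule 3 impossible to satisfy; hence Conj.
At position 7, choosing Adv makes rule 3 impossible to satisfy; hence Conj.
At position 4, choosing Noun makes rule 2 impossible to satisfy; hence Adv.
At position 6, choosing Noun makes rule 2 impossible to satisfy; hence Adv.
That leaves exactly one tagging: Verb Verb Conj Adv Conj Adv Conj Verb Verb Verb.
Checking: rule 1 ✓; rule 2 ✓; rule 3 ✓.

Conj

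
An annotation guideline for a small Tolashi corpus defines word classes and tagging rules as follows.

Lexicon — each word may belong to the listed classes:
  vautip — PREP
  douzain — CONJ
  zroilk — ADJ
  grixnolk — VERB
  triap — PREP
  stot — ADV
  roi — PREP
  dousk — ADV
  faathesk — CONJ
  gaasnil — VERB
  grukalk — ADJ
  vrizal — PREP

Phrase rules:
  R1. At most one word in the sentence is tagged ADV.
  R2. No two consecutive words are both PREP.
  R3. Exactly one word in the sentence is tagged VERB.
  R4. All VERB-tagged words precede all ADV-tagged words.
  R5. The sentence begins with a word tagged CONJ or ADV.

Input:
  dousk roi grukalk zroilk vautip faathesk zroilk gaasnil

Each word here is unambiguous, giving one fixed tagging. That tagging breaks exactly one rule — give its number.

Fixed tagging: ADV PREP ADJ ADJ PREP CONJ ADJ VERB.
Rule check: R1 ok, R2 ok, R3 ok, R4 fails, R5 ok.
Only rule 4 fails.

4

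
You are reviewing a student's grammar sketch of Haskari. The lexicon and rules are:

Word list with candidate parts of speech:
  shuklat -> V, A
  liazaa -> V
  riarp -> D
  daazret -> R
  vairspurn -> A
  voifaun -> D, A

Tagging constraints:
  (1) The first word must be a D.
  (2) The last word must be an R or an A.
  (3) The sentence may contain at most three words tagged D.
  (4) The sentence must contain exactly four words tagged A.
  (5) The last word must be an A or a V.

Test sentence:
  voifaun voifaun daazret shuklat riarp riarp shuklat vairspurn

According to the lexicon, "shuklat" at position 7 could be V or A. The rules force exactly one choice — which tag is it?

A

Candidates per position — 1:voifaun {D,A}; 2:voifaun {D,A}; 3:daazret {R}; 4:shuklat {V,A}; 5:riarp {D}; 6:riarp {D}; 7:shuklat {V,A}; 8:vairspurn {A}.
Position 1: tagging it A would leave rule 1 unsatisfiable, so it must be D.
Position 2: tagging it D would leave rule 3 unsatisfiable, so it must be A.
Position 4: tagging it V would leave rule 4 unsatisfiable, so it must be A.
Position 7: tagging it V would leave rule 4 unsatisfiable, so it must be A.
So the tagging must be: D A R A D D A A.
Rule-by-rule: rule 1 holds; rule 2 holds; rule 3 holds; rule 4 holds; rule 5 holds.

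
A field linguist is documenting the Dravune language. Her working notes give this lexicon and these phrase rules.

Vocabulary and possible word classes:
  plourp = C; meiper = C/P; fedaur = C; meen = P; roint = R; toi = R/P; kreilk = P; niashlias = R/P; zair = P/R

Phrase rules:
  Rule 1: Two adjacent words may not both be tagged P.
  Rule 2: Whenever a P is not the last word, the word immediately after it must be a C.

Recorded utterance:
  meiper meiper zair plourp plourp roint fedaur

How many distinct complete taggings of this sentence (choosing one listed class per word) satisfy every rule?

Candidates per position — 1:meiper {C,P}; 2:meiper {C,P}; 3:zair {P,R}; 4:plourp {C}; 5:plourp {C}; 6:roint {R}; 7:fedaur {C}.
There are 8 candidate sequences in total.
The sequences that satisfy every rule: C C P C C R C; C C R C C R C; P C P C C R C; P C R C C R C.
Count = 4.

4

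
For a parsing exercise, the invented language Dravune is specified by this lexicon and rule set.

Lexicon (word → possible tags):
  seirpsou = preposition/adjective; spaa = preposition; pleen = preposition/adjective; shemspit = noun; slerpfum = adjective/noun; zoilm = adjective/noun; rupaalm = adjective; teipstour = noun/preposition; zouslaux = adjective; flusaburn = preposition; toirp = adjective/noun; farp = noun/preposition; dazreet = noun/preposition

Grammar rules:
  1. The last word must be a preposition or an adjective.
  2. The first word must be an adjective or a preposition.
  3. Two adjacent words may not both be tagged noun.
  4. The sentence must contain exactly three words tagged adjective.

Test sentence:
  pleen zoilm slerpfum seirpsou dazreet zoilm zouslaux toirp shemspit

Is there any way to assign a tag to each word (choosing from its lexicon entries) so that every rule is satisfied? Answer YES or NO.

Candidates per position — 1:pleen {preposition,adjective}; 2:zoilm {adjective,noun}; 3:slerpfum {adjective,noun}; 4:seirpsou {preposition,adjective}; 5:dazreet {noun,preposition}; 6:zoilm {adjective,noun}; 7:zouslaux {adjective}; 8:toirp {adjective,noun}; 9:shemspit {noun}.
Rule 1 cannot be satisfied by any choice of tags from the lexicon.
So there is no consistent tagging.

NO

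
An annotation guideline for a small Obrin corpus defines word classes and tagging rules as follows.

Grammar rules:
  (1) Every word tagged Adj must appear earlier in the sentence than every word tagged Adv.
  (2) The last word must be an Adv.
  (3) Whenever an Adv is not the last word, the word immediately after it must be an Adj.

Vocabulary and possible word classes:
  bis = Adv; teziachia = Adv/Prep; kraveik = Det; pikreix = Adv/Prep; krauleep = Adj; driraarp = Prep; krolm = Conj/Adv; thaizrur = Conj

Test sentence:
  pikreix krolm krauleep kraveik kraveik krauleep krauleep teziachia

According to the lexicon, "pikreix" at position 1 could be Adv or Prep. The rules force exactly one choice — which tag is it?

Candidates per position — 1:pikreix {Adv,Prep}; 2:krolm {Conj,Adv}; 3:krauleep {Adj}; 4:kraveik {Det}; 5:kraveik {Det}; 6:krauleep {Adj}; 7:krauleep {Adj}; 8:teziachia {Adv,Prep}.
Position 1: Adv is ruled out by rule 1; that leaves Prep.
Position 2: Adv is ruled out by rule 1; that leaves Conj.
Position 8: Prep is ruled out by rule 2; that leaves Adv.
So the tagging must be: Prep Conj Adj Det Det Adj Adj Adv.
Checking: rule 1 satisfied; rule 2 satisfied; rule 3 satisfied.

Prep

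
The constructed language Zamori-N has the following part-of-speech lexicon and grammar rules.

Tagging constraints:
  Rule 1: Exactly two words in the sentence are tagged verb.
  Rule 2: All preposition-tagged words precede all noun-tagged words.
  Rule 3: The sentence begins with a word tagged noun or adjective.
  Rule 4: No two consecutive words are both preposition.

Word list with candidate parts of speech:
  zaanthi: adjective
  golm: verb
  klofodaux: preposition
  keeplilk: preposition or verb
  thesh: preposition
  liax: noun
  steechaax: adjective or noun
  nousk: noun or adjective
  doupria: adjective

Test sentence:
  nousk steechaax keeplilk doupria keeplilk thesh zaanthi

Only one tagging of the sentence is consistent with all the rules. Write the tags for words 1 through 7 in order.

adjective adjective verb adjective verb preposition adjective

Candidates per position — 1:nousk {noun,adjective}; 2:steechaax {adjective,noun}; 3:keeplilk {preposition,verb}; 4:doupria {adjective}; 5:keeplilk {preposition,verb}; 6:thesh {preposition}; 7:zaanthi {adjective}.
Word 1 cannot be noun — rule 2 would then fail for every completion. It is adjective.
Word 2 cannot be noun — rule 2 would then fail for every completion. It is adjective.
Word 3 cannot be preposition — rule 1 would then fail for every completion. It is verb.
Word 5 cannot be preposition — rule 1 would then fail for every completion. It is verb.
That leaves exactly one tagging: adjective adjective verb adjective verb preposition adjective.
Check: rule 1 satisfied; rule 2 satisfied; rule 3 satisfied; rule 4 satisfied.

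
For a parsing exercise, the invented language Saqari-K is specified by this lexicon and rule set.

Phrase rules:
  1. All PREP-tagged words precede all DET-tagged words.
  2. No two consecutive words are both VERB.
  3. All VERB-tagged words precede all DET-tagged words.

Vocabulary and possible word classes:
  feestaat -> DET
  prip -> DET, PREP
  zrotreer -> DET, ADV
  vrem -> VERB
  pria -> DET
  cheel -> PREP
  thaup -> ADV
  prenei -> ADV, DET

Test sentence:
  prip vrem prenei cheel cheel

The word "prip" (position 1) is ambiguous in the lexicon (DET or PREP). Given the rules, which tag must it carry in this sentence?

PREP

Candidates per position — 1:prip {DET,PREP}; 2:vrem {VERB}; 3:prenei {ADV,DET}; 4:cheel {PREP}; 5:cheel {PREP}.
Position 1: tagging it DET would leave rule 1 unsatisfiable, so it must be PREP.
Position 3: tagging it DET would leave rule 1 unsatisfiable, so it must be ADV.
That leaves exactly one tagging: PREP VERB ADV PREP PREP.
Verifying each rule — rule 1 ✓; rule 2 ✓; rule 3 ✓.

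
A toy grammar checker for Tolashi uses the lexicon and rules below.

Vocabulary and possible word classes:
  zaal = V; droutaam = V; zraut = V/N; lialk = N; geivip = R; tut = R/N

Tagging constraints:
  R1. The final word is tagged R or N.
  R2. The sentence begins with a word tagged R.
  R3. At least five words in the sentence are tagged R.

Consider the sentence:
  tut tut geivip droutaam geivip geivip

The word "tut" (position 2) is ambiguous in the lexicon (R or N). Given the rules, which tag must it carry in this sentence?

R

Candidates per position — 1:tut {R,N}; 2:tut {R,N}; 3:geivip {R}; 4:droutaam {V}; 5:geivip {R}; 6:geivip {R}.
Position 1: tagging it N would leave rule 2 unsatisfiable, so it must be R.
Position 2: tagging it N would leave rule 3 unsatisfiable, so it must be R.
The only consistent sequence is: R R R V R R.
Checking: rule 1 satisfied; rule 2 satisfied; rule 3 satisfied.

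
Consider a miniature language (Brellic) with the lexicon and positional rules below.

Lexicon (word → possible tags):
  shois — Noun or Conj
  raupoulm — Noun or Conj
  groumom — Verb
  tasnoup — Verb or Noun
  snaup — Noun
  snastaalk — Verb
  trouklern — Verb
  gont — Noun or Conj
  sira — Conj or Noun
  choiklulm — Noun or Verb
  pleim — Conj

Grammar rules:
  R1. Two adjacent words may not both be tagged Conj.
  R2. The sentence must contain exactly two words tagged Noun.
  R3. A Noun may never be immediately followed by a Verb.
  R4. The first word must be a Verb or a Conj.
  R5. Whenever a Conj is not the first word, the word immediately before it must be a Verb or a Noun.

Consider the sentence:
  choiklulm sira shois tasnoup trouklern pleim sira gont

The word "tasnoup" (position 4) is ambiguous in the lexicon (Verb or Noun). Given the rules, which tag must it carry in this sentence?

Candidates per position — 1:choiklulm {Noun,Verb}; 2:sira {Conj,Noun}; 3:shois {Noun,Conj}; 4:tasnoup {Verb,Noun}; 5:trouklern {Verb}; 6:pleim {Conj}; 7:sira {Conj,Noun}; 8:gont {Noun,Conj}.
Position 1: tagging it Noun would leave rule 4 unsatisfiable, so it must be Verb.
Position 3: tagging it Noun would leave rule 3 unsatisfiable, so it must be Conj.
Position 4: tagging it Noun would leave rule 3 unsatisfiable, so it must be Verb.
Position 7: tagging it Conj would leave rule 1 unsatisfiable, so it must be Noun.
Position 2: tagging it Conj would leave rule 1 unsatisfiable, so it must be Noun.
Position 8: tagging it Noun would leave rule 2 unsatisfiable, so it must be Conj.
The unique satisfying tagging is: Verb Noun Conj Verb Verb Conj Noun Conj.
Verifying each rule — rule 1 holds; rule 2 holds; rule 3 holds; rule 4 holds; rule 5 holds.

Verb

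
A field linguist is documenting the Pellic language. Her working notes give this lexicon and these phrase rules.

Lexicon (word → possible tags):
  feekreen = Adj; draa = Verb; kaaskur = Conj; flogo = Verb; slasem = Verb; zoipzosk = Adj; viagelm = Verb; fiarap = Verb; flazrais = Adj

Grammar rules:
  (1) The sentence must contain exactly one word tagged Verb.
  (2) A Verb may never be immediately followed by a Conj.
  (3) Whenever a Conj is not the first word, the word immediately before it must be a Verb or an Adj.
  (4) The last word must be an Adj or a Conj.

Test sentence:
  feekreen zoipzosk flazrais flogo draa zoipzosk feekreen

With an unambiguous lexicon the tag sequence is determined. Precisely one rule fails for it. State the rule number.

Fixed tagging: Adj Adj Adj Verb Verb Adj Adj.
Rule check: R1 violated, R2 holds, R3 holds, R4 holds.
Only rule 1 fails.

1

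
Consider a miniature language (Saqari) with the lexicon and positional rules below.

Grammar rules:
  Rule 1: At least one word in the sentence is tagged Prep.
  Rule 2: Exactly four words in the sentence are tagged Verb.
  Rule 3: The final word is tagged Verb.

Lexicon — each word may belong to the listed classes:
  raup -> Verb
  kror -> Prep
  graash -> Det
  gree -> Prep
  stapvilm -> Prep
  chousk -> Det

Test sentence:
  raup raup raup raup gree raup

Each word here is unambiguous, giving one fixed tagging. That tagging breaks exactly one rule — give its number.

2

Fixed tagging: Verb Verb Verb Verb Prep Verb.
Rule check: R1 ok, R2 fails, R3 ok.
Only rule 2 fails.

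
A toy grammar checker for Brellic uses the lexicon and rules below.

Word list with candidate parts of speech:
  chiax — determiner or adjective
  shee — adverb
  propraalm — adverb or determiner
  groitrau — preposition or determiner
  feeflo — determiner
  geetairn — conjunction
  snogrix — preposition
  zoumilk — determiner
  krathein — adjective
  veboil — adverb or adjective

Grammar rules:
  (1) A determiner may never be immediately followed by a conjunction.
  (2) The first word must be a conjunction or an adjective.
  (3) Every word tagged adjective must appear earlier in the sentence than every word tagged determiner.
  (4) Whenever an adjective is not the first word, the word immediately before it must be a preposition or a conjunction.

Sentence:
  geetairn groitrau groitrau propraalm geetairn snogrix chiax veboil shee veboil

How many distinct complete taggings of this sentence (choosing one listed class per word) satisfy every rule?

Candidates per position — 1:geetairn {conjunction}; 2:groitrau {preposition,determiner}; 3:groitrau {preposition,determiner}; 4:propraalm {adverb,determiner}; 5:geetairn {conjunction}; 6:snogrix {preposition}; 7:chiax {determiner,adjective}; 8:veboil {adverb,adjective}; 9:shee {adverb}; 10:veboil {adverb,adjective}.
There are 64 candidate sequences in total.
The sequences that satisfy every rule: conjunction preposition preposition adverb conjunction preposition determiner adverb adverb adverb; conjunction preposition preposition adverb conjunction preposition adjective adverb adverb adverb; conjunction preposition determiner adverb conjunction preposition determiner adverb adverb adverb; conjunction determiner preposition adverb conjunction preposition determiner adverb adverb adverb; conjunction determiner determiner adverb conjunction preposition determiner adverb adverb adverb.
Count = 5.

5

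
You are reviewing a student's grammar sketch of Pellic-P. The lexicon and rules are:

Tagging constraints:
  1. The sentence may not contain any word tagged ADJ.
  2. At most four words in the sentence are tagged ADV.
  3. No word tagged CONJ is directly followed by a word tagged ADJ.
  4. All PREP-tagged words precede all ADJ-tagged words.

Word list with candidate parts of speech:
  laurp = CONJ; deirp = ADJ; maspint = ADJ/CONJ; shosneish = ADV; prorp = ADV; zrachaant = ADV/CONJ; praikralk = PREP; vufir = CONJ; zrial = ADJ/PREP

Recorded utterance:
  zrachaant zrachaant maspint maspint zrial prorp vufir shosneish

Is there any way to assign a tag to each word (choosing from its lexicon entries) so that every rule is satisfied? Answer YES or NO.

YES

Candidates per position — 1:zrachaant {ADV,CONJ}; 2:zrachaant {ADV,CONJ}; 3:maspint {ADJ,CONJ}; 4:maspint {ADJ,CONJ}; 5:zrial {ADJ,PREP}; 6:prorp {ADV}; 7:vufir {CONJ}; 8:shosneish {ADV}.
One satisfying assignment: ADV CONJ CONJ CONJ PREP ADV CONJ ADV.
Rule-by-rule: rule 1 satisfied; rule 2 satisfied; rule 3 satisfied; rule 4 satisfied.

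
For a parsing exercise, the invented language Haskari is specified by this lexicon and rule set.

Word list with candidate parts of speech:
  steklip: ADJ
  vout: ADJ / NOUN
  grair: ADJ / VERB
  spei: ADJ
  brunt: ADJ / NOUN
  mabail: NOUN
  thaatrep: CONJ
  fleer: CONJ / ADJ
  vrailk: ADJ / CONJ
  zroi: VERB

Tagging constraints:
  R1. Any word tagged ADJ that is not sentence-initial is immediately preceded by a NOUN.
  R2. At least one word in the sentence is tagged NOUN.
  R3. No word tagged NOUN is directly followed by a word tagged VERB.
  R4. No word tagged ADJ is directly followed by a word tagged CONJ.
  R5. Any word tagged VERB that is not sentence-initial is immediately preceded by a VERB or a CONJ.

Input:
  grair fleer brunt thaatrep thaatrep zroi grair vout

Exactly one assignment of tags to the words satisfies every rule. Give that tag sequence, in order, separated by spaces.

Candidates per position — 1:grair {ADJ,VERB}; 2:fleer {CONJ,ADJ}; 3:brunt {ADJ,NOUN}; 4:thaatrep {CONJ}; 5:thaatrep {CONJ}; 6:zroi {VERB}; 7:grair {ADJ,VERB}; 8:vout {ADJ,NOUN}.
At position 2, choosing ADJ makes rule 1 impossible to satisfy; hence CONJ.
At position 3, choosing ADJ makes rule 1 impossible to satisfy; hence NOUN.
At position 7, choosing ADJ makes rule 1 impossible to satisfy; hence VERB.
At position 8, choosing ADJ makes rule 1 impossible to satisfy; hence NOUN.
At position 1, choosing ADJ makes rule 4 impossible to satisfy; hence VERB.
So the tagging must be: VERB CONJ NOUN CONJ CONJ VERB VERB NOUN.
Checking: rule 1 ✓; rule 2 ✓; rule 3 ✓; rule 4 ✓; rule 5 ✓.

VERB CONJ NOUN CONJ CONJ VERB VERB NOUN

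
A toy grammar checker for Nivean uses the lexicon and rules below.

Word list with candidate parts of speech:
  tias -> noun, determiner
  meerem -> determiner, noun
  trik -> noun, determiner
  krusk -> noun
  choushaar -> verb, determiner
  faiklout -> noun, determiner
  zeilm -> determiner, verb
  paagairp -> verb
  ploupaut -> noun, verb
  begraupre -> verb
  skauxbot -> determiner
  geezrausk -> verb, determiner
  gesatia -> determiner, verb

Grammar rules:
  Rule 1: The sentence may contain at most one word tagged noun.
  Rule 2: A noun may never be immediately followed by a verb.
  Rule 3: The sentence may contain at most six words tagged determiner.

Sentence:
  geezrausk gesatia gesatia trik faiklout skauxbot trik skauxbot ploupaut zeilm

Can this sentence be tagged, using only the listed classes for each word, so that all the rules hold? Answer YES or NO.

Candidates per position — 1:geezrausk {verb,determiner}; 2:gesatia {determiner,verb}; 3:gesatia {determiner,verb}; 4:trik {noun,determiner}; 5:faiklout {noun,determiner}; 6:skauxbot {determiner}; 7:trik {noun,determiner}; 8:skauxbot {determiner}; 9:ploupaut {noun,verb}; 10:zeilm {determiner,verb}.
One satisfying assignment: verb determiner verb determiner determiner determiner determiner determiner verb verb.
Rule-by-rule: rule 1 holds; rule 2 holds; rule 3 holds.

YES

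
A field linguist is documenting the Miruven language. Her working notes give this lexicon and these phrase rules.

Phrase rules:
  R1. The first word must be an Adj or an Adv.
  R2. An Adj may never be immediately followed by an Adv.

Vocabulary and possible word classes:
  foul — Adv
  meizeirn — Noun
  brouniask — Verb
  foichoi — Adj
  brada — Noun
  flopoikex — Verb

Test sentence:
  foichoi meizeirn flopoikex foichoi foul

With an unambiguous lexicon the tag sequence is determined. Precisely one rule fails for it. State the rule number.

Fixed tagging: Adj Noun Verb Adj Adv.
Applying the rules: R1 pass, R2 fail.
Only rule 2 fails.

2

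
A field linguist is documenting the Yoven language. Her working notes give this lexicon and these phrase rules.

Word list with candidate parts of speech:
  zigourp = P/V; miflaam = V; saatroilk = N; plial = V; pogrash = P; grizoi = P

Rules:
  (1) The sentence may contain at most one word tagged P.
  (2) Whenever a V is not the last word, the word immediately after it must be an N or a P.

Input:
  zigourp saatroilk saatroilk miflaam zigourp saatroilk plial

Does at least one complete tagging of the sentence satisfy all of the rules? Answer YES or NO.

YES

Candidates per position — 1:zigourp {P,V}; 2:saatroilk {N}; 3:saatroilk {N}; 4:miflaam {V}; 5:zigourp {P,V}; 6:saatroilk {N}; 7:plial {V}.
One satisfying assignment: V N N V P N V.
Checking: rule 1 holds; rule 2 holds.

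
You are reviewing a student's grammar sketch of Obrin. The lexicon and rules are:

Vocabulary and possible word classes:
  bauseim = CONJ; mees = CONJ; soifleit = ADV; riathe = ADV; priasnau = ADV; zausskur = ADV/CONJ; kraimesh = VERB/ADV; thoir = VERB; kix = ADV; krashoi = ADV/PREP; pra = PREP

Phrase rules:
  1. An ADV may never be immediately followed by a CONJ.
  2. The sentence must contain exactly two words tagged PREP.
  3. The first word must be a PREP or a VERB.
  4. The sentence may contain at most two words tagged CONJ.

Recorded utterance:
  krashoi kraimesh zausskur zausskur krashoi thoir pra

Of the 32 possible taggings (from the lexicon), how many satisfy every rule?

Candidates per position — 1:krashoi {ADV,PREP}; 2:kraimesh {VERB,ADV}; 3:zausskur {ADV,CONJ}; 4:zausskur {ADV,CONJ}; 5:krashoi {ADV,PREP}; 6:thoir {VERB}; 7:pra {PREP}.
There are 32 candidate sequences in total.
The sequences that satisfy every rule: PREP VERB ADV ADV ADV VERB PREP; PREP VERB CONJ ADV ADV VERB PREP; PREP VERB CONJ CONJ ADV VERB PREP; PREP ADV ADV ADV ADV VERB PREP.
Count = 4.

4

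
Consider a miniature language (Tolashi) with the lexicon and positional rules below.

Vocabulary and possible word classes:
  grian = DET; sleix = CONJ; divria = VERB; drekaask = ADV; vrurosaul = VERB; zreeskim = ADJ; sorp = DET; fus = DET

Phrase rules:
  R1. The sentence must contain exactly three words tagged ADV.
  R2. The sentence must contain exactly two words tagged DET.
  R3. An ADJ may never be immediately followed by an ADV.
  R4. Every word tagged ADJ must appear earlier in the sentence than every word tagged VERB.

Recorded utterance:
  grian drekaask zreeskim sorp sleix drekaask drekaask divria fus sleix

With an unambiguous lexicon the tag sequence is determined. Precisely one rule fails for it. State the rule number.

Fixed tagging: DET ADV ADJ DET CONJ ADV ADV VERB DET CONJ.
Checking each rule: R1 ✓, R2 ✗, R3 ✓, R4 ✓.
Only rule 2 fails.

2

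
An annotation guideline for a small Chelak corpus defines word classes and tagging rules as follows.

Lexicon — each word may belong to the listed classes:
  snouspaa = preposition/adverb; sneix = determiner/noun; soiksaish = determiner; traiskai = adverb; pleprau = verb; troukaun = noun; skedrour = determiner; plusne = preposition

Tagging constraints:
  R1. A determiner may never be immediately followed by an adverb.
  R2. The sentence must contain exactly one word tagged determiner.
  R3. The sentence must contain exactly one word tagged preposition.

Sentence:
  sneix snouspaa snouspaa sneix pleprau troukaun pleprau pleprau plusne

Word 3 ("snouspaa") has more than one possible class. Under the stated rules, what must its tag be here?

Candidates per position — 1:sneix {determiner,noun}; 2:snouspaa {preposition,adverb}; 3:snouspaa {preposition,adverb}; 4:sneix {determiner,noun}; 5:pleprau {verb}; 6:troukaun {noun}; 7:pleprau {verb}; 8:pleprau {verb}; 9:plusne {preposition}.
Word 2 cannot be preposition — rule 3 would then fail for every completion. It is adverb.
Word 3 cannot be preposition — rule 3 would then fail for every completion. It is adverb.
Word 1 cannot be determiner — rule 1 would then fail for every completion. It is noun.
Word 4 cannot be noun — rule 2 would then fail for every completion. It is determiner.
The unique satisfying tagging is: noun adverb adverb determiner verb noun verb verb preposition.
Verifying each rule — rule 1 holds; rule 2 holds; rule 3 holds.

adverb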